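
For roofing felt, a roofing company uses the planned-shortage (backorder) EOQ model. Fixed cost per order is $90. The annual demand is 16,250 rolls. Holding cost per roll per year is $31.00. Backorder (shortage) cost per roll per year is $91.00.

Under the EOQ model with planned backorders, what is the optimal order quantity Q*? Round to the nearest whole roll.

356 rolls

Basic EOQ = √(2·16,250·90/31) = 307.172
Backorder adjustment √((H+b)/b) = √((31+91)/91) = 1.1579
Q* = 307.172 × 1.1579 ≈ 355.67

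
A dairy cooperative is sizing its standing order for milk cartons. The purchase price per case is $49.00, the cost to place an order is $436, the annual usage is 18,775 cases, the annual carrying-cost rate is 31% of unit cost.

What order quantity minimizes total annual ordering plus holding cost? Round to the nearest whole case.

1,038 cases

Carrying cost H = $49 × 31% = $15.1900/case/yr
EOQ = √(2DS/H) = √(2 × 18,775 × 436 / 15.19)
    = √(1,077,801.18) ≈ 1,038.17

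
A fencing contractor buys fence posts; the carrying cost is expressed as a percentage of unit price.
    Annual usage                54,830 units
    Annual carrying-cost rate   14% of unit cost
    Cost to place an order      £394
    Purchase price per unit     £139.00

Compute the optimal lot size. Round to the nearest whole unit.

1,490 units

Carrying cost H = £139 × 14% = £19.4600/unit/yr
Optimal lot size Q* = (2 × 54,830 × £394 / £19.46)^½ ≈ 1,490.05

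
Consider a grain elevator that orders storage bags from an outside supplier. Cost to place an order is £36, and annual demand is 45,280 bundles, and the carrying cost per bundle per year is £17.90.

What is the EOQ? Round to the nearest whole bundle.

Optimal lot size Q* = (2 × 45,280 × £36 / £17.9)^½ ≈ 426.77

427 bundles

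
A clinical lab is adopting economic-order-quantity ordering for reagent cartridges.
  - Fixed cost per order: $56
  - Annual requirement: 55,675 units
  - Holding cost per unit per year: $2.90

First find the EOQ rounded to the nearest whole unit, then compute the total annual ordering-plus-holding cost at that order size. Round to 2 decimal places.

$4,252.44

Q* = √(2·D·S / H) = √(2·55,675·56 / 2.9) = √2,150,206.9 ≈ 1,466.36 → Q = 1,466 units
Ordering: D/Q × S = 55,675/1,466 × $56 = $2,126.74
Holding:  Q/2 × H = 1,466/2 × $2.9 = $2,125.70
Total = $2,126.74 + $2,125.70 = $4,252.44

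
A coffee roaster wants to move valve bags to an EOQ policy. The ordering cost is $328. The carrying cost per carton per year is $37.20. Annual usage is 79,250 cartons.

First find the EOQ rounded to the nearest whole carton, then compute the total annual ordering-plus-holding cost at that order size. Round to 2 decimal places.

Optimal lot size Q* = (2 × 79,250 × $328 / $37.2)^½ ≈ 1,182.17 → Q = 1,182 cartons
Ordering: D/Q × S = 79,250/1,182 × $328 = $21,991.54
Holding:  Q/2 × H = 1,182/2 × $37.2 = $21,985.20
Total = $21,991.54 + $21,985.20 = $43,976.74

$43,976.74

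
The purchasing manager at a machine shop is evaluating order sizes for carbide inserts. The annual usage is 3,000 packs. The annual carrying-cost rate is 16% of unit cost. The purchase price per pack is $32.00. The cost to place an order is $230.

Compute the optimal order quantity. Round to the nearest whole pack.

519 packs

Carrying cost H = $32 × 16% = $5.1200/pack/yr
Optimal lot size Q* = (2 × 3,000 × $230 / $5.12)^½ ≈ 519.16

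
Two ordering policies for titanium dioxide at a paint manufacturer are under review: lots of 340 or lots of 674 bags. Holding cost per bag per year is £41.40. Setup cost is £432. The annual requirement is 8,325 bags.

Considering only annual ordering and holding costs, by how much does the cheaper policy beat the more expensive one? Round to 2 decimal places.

For each Q, cost = (D/Q)·S + (Q/2)·H.
TC(340) = (8,325/340)×432 + (340/2)×41.4 = £17,615.65
TC(674) = (8,325/674)×432 + (674/2)×41.4 = £19,287.71
Lots of 340 are cheaper by £1,672.06.

£1,672.06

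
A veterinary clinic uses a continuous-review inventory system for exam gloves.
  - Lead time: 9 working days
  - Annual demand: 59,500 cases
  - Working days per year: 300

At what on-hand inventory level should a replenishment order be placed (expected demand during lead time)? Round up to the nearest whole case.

1,785 cases

Daily demand d = 59,500 / 300 = 198.333 cases/day
Demand during lead time = 198.333 × 9 = 1,785.00
Reorder point = 1,785.00 → round up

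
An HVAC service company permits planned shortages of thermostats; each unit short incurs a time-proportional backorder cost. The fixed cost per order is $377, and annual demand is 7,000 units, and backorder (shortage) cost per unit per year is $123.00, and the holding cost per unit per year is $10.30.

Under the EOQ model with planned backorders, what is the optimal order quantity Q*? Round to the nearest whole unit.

745 units

Basic EOQ = √(2·7,000·377/10.3) = 715.840
Backorder adjustment √((H+b)/b) = √((10.3+123)/123) = 1.0410
Q* = 715.840 × 1.0410 ≈ 745.21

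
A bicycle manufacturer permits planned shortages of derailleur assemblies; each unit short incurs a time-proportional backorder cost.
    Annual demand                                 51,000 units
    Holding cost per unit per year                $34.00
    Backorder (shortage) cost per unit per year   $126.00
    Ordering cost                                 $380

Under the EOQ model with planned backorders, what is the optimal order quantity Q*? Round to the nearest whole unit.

Q* = √(2DS/H) · √((H + b)/b)
   = √(2 × 51,000 × 380 / 34) · √((34 + 126) / 126)
   = 1,067.708 × 1.1269 ≈ 1,203.17

1,203 units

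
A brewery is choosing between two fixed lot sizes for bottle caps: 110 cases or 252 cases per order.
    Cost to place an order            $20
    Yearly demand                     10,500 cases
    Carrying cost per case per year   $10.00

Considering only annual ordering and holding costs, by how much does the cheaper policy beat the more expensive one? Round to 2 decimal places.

$365.76

TC(Q) = (D/Q)S + (Q/2)H
TC(110) = (10,500/110)×20 + (110/2)×10 = $2,459.09
TC(252) = (10,500/252)×20 + (252/2)×10 = $2,093.33
Cheaper: Q = 252.  Difference = $365.76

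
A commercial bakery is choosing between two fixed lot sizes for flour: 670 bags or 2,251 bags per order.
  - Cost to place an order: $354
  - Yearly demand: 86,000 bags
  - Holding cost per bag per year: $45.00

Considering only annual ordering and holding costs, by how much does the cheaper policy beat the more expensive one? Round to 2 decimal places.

$3,658.35

Annual cost at Q: ordering D·S/Q plus holding Q·H/2.
TC(670) = (86,000/670)×354 + (670/2)×45 = $60,513.81
TC(2,251) = (86,000/2,251)×354 + (2,251/2)×45 = $64,172.16
Cheaper: Q = 670.  Difference = $3,658.35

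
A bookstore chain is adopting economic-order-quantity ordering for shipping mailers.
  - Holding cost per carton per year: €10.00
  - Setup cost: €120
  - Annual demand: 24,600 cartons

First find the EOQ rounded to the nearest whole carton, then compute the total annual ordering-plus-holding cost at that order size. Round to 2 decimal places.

2DS/H = 2·24,600·120/10 = 590,400.00
EOQ = √590,400.00 ≈ 768.37 → Q = 768 cartons
Annual ordering cost = (D/Q)·S = (24,600/768) × 120 = €3,843.75
Annual holding cost  = (Q/2)·H = (768/2) × 10 = €3,840.00
Total = €3,843.75 + €3,840.00 = €7,683.75

€7,683.75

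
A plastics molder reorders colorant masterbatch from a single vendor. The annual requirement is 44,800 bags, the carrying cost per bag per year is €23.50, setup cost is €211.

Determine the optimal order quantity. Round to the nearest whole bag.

Optimal lot size Q* = (2 × 44,800 × €211 / €23.5)^½ ≈ 896.94

897 bags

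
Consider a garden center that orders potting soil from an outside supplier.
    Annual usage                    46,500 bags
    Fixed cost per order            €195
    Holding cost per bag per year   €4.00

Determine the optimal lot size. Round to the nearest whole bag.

Q* = √(2·D·S / H) = √(2·46,500·195 / 4) = √4,533,750.0 ≈ 2,129.26

2,129 bags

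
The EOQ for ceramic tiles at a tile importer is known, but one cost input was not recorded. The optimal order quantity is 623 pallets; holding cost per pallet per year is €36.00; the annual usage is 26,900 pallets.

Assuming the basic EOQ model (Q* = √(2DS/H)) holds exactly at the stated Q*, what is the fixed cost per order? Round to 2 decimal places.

Since Q* = (2DS/H)^½, squaring gives Q*²·H = 2DS.
S = Q²H / (2D) = 623² × 36 / (2 × 26,900) = 259.7146

€259.71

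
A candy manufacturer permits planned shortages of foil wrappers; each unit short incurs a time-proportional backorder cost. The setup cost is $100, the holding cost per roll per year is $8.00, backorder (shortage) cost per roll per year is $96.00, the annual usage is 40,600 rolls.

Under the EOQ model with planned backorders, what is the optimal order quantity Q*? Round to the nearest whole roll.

1,049 rolls

Basic EOQ = √(2·40,600·100/8) = 1,007.472
Backorder adjustment √((H+b)/b) = √((8+96)/96) = 1.0408
Q* = 1,007.472 × 1.0408 ≈ 1,048.61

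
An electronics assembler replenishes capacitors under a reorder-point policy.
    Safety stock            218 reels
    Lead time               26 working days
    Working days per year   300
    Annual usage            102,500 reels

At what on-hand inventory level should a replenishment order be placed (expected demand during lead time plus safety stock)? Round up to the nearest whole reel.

Daily demand d = 102,500 / 300 = 341.667 reels/day
Demand during lead time = 341.667 × 26 = 8,883.33
Reorder point = 8,883.33 + 218 = 9,101.33 → round up

9,102 reels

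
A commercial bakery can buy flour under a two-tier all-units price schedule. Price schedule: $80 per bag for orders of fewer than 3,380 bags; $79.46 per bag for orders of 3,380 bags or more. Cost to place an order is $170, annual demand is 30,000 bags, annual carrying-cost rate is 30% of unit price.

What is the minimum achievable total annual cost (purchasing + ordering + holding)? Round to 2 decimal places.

H₁ = 30%×$80 = $24.0000;  H₂ = 30%×$79.46 = $23.8380
EOQ₁ = √(2×30,000×170/24.0000) = 651.92  (< 3,380, feasible at tier 1)
EOQ₂ = √(2×30,000×170/23.8380) = 654.13  (< 3,380 → use Q = 3,380 at tier-2 price)
TC(tier 1 (EOQ₁), Q≈651.9) = $2,415,646.09
TC(tier 2, Q≈3,380.0) = $2,425,595.10
Minimum at tier 1 (EOQ₁): $2,415,646.09

$2,415,646.09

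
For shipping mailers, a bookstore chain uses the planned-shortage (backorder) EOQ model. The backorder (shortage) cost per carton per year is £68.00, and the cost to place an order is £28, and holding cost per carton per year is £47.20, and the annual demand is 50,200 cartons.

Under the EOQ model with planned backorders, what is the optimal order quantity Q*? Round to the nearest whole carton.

Basic EOQ = √(2·50,200·28/47.2) = 244.048
Backorder adjustment √((H+b)/b) = √((47.2+68)/68) = 1.3016
Q* = 244.048 × 1.3016 ≈ 317.65

318 cartons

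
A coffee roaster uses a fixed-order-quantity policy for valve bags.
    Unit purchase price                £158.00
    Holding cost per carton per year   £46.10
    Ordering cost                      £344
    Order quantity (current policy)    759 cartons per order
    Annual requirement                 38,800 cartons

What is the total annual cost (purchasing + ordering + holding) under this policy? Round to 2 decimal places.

Annual ordering cost = (D/Q)·S = (38,800/759) × 344 = £17,585.24
Annual holding cost  = (Q/2)·H = (759/2) × 46.1 = £17,494.95
Purchase cost = D·C = 38,800 × 158 = £6,130,400.00
Total = £17,585.24 + £17,494.95 + £6,130,400.00 = £6,165,480.19

£6,165,480.19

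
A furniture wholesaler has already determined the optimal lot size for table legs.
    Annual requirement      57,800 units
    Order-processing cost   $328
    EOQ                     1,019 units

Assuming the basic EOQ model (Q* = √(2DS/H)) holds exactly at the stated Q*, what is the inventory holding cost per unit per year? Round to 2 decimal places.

$36.52

EOQ relation: Q² = 2DS/H, so rearrange for the unknown.
H = 2DS / Q² = 2 × 57,800 × 328 / 1,019² = 36.5160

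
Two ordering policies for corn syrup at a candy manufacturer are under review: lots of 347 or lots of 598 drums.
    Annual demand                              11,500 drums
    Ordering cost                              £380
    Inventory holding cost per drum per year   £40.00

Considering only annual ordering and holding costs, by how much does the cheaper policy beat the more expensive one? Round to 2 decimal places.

£265.97

For each Q, cost = (D/Q)·S + (Q/2)·H.
TC(347) = (11,500/347)×380 + (347/2)×40 = £19,533.66
TC(598) = (11,500/598)×380 + (598/2)×40 = £19,267.69
|ΔTC| = |£19,533.66 − £19,267.69| = £265.97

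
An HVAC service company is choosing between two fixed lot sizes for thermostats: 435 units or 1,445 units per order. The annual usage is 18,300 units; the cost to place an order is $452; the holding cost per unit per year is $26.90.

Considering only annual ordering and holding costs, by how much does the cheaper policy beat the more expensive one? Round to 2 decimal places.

$293.62

For each Q, cost = (D/Q)·S + (Q/2)·H.
TC(435) = (18,300/435)×452 + (435/2)×26.9 = $24,865.92
TC(1,445) = (18,300/1,445)×452 + (1,445/2)×26.9 = $25,159.54
Lots of 435 are cheaper by $293.62.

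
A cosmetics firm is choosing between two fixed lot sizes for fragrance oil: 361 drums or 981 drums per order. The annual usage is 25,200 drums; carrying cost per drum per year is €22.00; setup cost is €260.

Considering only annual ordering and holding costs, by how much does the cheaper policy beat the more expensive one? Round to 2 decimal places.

€4,650.69

Annual cost at Q: ordering D·S/Q plus holding Q·H/2.
TC(361) = (25,200/361)×260 + (361/2)×22 = €22,120.58
TC(981) = (25,200/981)×260 + (981/2)×22 = €17,469.90
|ΔTC| = |€22,120.58 − €17,469.90| = €4,650.69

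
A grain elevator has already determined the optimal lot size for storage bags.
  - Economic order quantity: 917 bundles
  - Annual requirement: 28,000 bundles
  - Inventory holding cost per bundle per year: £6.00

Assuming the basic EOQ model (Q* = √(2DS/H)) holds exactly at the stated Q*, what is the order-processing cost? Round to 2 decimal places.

From Q* = √(2DS/H) ⇒ Q*² = 2DS/H.
S = Q²H / (2D) = 917² × 6 / (2 × 28,000) = 90.0952

£90.10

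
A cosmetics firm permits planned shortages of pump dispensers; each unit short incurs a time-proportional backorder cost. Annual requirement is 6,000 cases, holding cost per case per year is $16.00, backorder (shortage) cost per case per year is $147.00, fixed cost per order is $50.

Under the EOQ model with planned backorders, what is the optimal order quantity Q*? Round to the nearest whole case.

204 cases

Q* = √(2DS/H) · √((H + b)/b)
   = √(2 × 6,000 × 50 / 16) · √((16 + 147) / 147)
   = 193.649 × 1.0530 ≈ 203.92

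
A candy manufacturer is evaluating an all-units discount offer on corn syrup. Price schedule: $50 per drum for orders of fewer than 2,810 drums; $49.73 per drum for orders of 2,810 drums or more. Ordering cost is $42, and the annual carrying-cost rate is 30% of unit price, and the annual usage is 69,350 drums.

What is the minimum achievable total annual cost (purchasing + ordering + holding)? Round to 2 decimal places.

H₁ = 30%×$50 = $15.0000;  H₂ = 30%×$49.73 = $14.9190
EOQ₁ = √(2×69,350×42/15.0000) = 623.19  (< 2,810, feasible at tier 1)
EOQ₂ = √(2×69,350×42/14.9190) = 624.87  (< 2,810 → use Q = 2,810 at tier-2 price)
TC(tier 1 (EOQ₁), Q≈623.2) = $3,476,847.78
TC(tier 2, Q≈2,810.0) = $3,470,773.24
Minimum at tier 2: $3,470,773.24

$3,470,773.24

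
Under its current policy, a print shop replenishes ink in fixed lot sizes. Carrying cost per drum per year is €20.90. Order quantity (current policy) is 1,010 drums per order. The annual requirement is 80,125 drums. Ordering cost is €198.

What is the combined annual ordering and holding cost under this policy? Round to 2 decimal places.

Annual ordering cost = (D/Q)·S = (80,125/1,010) × 198 = €15,707.67
Annual holding cost  = (Q/2)·H = (1,010/2) × 20.9 = €10,554.50
Total = €15,707.67 + €10,554.50 = €26,262.17

€26,262.17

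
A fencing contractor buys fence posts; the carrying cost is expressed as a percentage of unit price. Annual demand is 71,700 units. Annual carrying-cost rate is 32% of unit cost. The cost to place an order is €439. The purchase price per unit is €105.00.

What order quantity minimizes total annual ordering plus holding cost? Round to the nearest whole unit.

Holding cost per unit per year: H = 32% × €105 = €33.6000
Optimal lot size Q* = (2 × 71,700 × €439 / €33.6)^½ ≈ 1,368.79

1,369 units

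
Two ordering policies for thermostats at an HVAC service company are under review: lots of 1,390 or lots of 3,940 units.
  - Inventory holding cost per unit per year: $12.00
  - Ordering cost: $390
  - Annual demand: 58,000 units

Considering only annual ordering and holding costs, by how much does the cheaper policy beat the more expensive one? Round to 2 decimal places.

$4,767.74

Annual cost at Q: ordering D·S/Q plus holding Q·H/2.
TC(1,390) = (58,000/1,390)×390 + (1,390/2)×12 = $24,613.38
TC(3,940) = (58,000/3,940)×390 + (3,940/2)×12 = $29,381.12
Lots of 1,390 are cheaper by $4,767.74.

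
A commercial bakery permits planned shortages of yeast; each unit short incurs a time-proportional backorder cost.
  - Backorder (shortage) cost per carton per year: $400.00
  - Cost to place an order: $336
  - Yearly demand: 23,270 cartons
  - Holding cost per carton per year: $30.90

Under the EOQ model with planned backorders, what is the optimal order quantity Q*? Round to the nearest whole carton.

738 cartons

Q* = √(2DS/H) · √((H + b)/b)
   = √(2 × 23,270 × 336 / 30.9) · √((30.9 + 400) / 400)
   = 711.383 × 1.0379 ≈ 738.35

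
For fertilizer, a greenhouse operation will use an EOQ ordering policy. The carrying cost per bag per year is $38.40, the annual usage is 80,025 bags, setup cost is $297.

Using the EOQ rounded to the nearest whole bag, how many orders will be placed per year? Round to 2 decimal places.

71.90 orders per year

Optimal lot size Q* = (2 × 80,025 × $297 / $38.4)^½ ≈ 1,112.60 → Q = 1,113
N = D/Q = 80,025/1,113 ≈ 71.900 orders/yr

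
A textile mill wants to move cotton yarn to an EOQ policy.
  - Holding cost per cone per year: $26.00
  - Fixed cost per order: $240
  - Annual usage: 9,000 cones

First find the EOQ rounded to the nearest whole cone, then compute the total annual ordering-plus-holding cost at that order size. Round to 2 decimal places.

$10,598.12

EOQ = √(2DS/H) = √(2 × 9,000 × 240 / 26)
    = √(166,153.85) ≈ 407.62 → Q = 408 cones
Annual ordering cost = (D/Q)·S = (9,000/408) × 240 = $5,294.12
Annual holding cost  = (Q/2)·H = (408/2) × 26 = $5,304.00
Total = $5,294.12 + $5,304.00 = $10,598.12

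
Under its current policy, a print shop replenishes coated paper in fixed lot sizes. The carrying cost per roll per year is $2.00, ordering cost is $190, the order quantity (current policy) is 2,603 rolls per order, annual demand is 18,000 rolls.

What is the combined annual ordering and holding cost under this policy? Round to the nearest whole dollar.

Ordering: D/Q × S = 18,000/2,603 × $190 = $1,313.87
Holding:  Q/2 × H = 2,603/2 × $2 = $2,603.00
Total = $1,313.87 + $2,603.00 = $3,916.87

$3,917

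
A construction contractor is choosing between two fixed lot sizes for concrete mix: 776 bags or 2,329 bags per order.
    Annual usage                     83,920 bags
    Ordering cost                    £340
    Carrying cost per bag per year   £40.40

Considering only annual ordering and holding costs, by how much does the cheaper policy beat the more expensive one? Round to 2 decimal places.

For each Q, cost = (D/Q)·S + (Q/2)·H.
TC(776) = (83,920/776)×340 + (776/2)×40.4 = £52,444.27
TC(2,329) = (83,920/2,329)×340 + (2,329/2)×40.4 = £59,296.89
Lots of 776 are cheaper by £6,852.62.

£6,852.62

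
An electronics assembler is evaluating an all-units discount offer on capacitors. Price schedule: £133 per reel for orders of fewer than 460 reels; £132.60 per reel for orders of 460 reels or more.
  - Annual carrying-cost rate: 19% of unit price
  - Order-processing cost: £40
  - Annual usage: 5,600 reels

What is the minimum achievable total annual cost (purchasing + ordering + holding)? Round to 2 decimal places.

H₁ = 19%×£133 = £25.2700;  H₂ = 19%×£132.60 = £25.1940
EOQ₁ = √(2×5,600×40/25.2700) = 133.15  (< 460, feasible at tier 1)
EOQ₂ = √(2×5,600×40/25.1940) = 133.35  (< 460 → use Q = 460 at tier-2 price)
TC(tier 1 (EOQ₁), Q≈133.1) = £748,164.66
TC(tier 2, Q≈460.0) = £748,841.58
Minimum at tier 1 (EOQ₁): £748,164.66

£748,164.66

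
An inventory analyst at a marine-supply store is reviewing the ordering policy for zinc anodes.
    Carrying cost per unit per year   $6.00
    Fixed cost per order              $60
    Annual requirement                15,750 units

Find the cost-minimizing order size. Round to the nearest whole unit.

Q* = √(2·D·S / H) = √(2·15,750·60 / 6) = √315,000.0 ≈ 561.25

561 units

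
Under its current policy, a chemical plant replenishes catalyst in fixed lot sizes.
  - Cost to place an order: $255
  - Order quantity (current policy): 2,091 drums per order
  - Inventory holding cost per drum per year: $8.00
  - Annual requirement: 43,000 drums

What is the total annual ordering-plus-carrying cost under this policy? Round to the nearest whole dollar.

$13,608

Orders/yr = 43,000/2,091 = 20.564; ordering cost = 20.564 × $255 = $5,243.90
Average inventory = 2,091/2 = 1045.5; holding cost = 1045.5 × $8 = $8,364.00
Total = $5,243.90 + $8,364.00 = $13,607.90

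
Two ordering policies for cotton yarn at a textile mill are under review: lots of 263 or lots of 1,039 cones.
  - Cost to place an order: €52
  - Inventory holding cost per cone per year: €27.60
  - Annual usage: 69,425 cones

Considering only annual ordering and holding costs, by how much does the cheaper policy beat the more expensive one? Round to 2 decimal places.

Annual cost at Q: ordering D·S/Q plus holding Q·H/2.
TC(263) = (69,425/263)×52 + (263/2)×27.6 = €17,356.02
TC(1,039) = (69,425/1,039)×52 + (1,039/2)×27.6 = €17,812.79
Cheaper: Q = 263.  Difference = €456.77

€456.77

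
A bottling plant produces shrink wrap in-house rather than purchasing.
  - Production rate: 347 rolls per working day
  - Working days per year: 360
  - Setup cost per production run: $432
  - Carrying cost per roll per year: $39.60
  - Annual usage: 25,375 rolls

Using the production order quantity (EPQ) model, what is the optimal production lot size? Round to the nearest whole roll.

Daily demand d = 25,375/360 = 70.486; p = 347; 1 − d/p = 0.79687
EPQ = √(2DS / (H(1 − d/p)))
    = √(2 × 25,375 × 432 / (39.6 × 0.79687)) ≈ 833.52

834 rolls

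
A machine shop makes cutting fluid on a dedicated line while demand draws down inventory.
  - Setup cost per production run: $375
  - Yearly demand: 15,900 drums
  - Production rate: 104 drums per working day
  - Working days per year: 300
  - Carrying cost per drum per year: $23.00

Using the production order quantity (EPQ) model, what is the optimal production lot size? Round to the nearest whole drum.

d = 15,900/300 = 53.0000 drums/day;  effective holding cost H(1 − d/p) = 23·(1 − 53.0000/104) = 11.27885
Q* = √(2DS / H_eff) = √(2·15,900·375 / 11.27885) ≈ 1,028.25

1,028 drums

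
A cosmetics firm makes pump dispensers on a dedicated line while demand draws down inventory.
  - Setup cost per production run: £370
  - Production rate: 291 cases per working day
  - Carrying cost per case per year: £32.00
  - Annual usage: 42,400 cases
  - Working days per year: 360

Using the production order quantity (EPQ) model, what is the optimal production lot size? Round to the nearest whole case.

1,283 cases

Daily demand d = 42,400/360 = 117.778; p = 291; 1 − d/p = 0.59527
EPQ = √(2DS / (H(1 − d/p)))
    = √(2 × 42,400 × 370 / (32 × 0.59527)) ≈ 1,283.42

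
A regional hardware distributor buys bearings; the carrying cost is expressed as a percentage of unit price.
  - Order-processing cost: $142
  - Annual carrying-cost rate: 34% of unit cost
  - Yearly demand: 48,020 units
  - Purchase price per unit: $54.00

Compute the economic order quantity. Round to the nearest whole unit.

862 units

Holding cost per unit per year: H = 34% × $54 = $18.3600
2DS/H = 2·48,020·142/18.36 = 742,793.03
EOQ = √742,793.03 ≈ 861.85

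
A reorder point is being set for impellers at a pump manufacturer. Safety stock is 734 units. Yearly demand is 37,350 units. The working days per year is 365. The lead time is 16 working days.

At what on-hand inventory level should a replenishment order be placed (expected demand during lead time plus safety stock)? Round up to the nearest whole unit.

Daily demand d = 37,350 / 365 = 102.329 units/day
Demand during lead time = 102.329 × 16 = 1,637.26
Reorder point = 1,637.26 + 734 = 2,371.26 → round up

2,372 units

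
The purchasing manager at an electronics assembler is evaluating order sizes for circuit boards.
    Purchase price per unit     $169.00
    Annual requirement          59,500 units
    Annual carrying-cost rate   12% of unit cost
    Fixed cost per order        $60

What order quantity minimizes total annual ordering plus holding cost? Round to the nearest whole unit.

H = i·C = 0.12 × $169 = $20.2800 per unit-year
EOQ = √(2DS/H) = √(2 × 59,500 × 60 / 20.28)
    = √(352,071.01) ≈ 593.36

593 units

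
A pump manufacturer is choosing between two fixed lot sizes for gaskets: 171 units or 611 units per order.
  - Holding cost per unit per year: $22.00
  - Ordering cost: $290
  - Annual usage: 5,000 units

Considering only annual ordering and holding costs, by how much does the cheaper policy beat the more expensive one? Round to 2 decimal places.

$1,266.37

For each Q, cost = (D/Q)·S + (Q/2)·H.
TC(171) = (5,000/171)×290 + (171/2)×22 = $10,360.53
TC(611) = (5,000/611)×290 + (611/2)×22 = $9,094.16
|ΔTC| = |$10,360.53 − $9,094.16| = $1,266.37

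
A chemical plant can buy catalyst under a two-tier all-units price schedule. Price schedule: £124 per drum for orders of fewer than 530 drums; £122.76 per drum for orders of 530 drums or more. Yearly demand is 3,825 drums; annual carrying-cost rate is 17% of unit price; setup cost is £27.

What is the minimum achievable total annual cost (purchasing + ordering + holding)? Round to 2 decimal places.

H₁ = 17%×£124 = £21.0800;  H₂ = 17%×£122.76 = £20.8692
EOQ₁ = √(2×3,825×27/21.0800) = 98.99  (< 530, feasible at tier 1)
EOQ₂ = √(2×3,825×27/20.8692) = 99.49  (< 530 → use Q = 530 at tier-2 price)
TC(tier 1 (EOQ₁), Q≈99.0) = £476,386.64
TC(tier 2, Q≈530.0) = £475,282.20
Minimum at tier 2: £475,282.20

£475,282.20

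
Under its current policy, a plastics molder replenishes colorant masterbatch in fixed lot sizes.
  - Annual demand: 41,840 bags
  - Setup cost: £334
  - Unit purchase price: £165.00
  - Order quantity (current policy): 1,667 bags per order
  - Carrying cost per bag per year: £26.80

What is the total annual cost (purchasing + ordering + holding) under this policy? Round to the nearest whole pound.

Orders/yr = 41,840/1,667 = 25.099; ordering cost = 25.099 × £334 = £8,383.06
Average inventory = 1,667/2 = 833.5; holding cost = 833.5 × £26.8 = £22,337.80
Purchase cost = D·C = 41,840 × 165 = £6,903,600.00
Total = £8,383.06 + £22,337.80 + £6,903,600.00 = £6,934,320.86

£6,934,321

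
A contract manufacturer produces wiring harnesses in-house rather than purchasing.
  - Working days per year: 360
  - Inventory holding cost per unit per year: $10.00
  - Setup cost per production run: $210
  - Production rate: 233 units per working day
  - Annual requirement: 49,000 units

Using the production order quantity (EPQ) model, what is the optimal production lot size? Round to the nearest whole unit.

2,225 units

d = 49,000/360 = 136.1111 units/day;  effective holding cost H(1 − d/p) = 10·(1 − 136.1111/233) = 4.15832
Q* = √(2DS / H_eff) = √(2·49,000·210 / 4.15832) ≈ 2,224.66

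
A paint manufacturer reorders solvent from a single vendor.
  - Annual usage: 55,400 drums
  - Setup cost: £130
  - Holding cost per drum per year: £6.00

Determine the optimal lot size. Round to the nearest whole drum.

1,549 drums

Optimal lot size Q* = (2 × 55,400 × £130 / £6)^½ ≈ 1,549.41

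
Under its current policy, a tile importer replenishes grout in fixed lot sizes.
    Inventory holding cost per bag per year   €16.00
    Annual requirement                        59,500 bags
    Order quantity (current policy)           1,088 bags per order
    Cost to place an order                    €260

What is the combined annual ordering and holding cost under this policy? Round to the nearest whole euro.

Annual ordering cost = (D/Q)·S = (59,500/1,088) × 260 = €14,218.75
Annual holding cost  = (Q/2)·H = (1,088/2) × 16 = €8,704.00
Total = €14,218.75 + €8,704.00 = €22,922.75

€22,923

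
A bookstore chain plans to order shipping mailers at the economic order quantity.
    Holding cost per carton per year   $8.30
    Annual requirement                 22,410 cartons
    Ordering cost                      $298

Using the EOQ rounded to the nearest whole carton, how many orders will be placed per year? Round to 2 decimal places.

2DS/H = 2·22,410·298/8.3 = 1,609,200.00
EOQ = √1,609,200.00 ≈ 1,268.54 → Q = 1,269
N = D/Q = 22,410/1,269 ≈ 17.660 orders/yr

17.66 orders per year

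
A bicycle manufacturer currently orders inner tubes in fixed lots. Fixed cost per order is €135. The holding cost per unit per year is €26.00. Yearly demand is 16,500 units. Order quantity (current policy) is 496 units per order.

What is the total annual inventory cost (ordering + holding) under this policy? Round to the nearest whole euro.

Orders/yr = 16,500/496 = 33.266; ordering cost = 33.266 × €135 = €4,490.93
Average inventory = 496/2 = 248; holding cost = 248 × €26 = €6,448.00
Total = €4,490.93 + €6,448.00 = €10,938.93

€10,939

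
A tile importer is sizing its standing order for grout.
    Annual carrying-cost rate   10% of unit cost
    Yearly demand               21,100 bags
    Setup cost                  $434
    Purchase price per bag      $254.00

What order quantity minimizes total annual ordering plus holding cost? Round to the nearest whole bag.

Carrying cost H = $254 × 10% = $25.4000/bag/yr
2DS/H = 2·21,100·434/25.4 = 721,055.12
EOQ = √721,055.12 ≈ 849.15

849 bags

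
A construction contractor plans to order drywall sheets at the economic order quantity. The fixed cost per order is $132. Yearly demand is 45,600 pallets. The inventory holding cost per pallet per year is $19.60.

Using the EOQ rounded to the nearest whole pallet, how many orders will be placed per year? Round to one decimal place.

EOQ = √(2DS/H) = √(2 × 45,600 × 132 / 19.6)
    = √(614,204.08) ≈ 783.71 → Q = 784
Orders per year = D/Q = 45,600 / 784 = 58.163

58.2 orders per year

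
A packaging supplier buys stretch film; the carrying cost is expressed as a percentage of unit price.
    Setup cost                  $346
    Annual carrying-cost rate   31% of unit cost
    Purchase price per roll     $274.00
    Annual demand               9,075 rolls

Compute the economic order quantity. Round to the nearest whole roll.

Carrying cost H = $274 × 31% = $84.9400/roll/yr
EOQ = √(2DS/H) = √(2 × 9,075 × 346 / 84.94)
    = √(73,933.36) ≈ 271.91

272 rolls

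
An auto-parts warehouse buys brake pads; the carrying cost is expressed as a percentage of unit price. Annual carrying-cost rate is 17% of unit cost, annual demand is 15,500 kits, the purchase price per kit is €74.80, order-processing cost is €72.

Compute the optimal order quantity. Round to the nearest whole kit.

419 kits

Carrying cost H = €74.8 × 17% = €12.7160/kit/yr
Optimal lot size Q* = (2 × 15,500 × €72 / €12.716)^½ ≈ 418.96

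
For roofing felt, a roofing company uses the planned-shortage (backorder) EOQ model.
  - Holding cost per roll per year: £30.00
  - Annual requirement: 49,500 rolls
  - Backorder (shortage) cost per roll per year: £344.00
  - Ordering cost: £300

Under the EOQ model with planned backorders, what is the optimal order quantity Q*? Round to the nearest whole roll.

1,037 rolls

Basic EOQ = √(2·49,500·300/30) = 994.987
Backorder adjustment √((H+b)/b) = √((30+344)/344) = 1.0427
Q* = 994.987 × 1.0427 ≈ 1,037.47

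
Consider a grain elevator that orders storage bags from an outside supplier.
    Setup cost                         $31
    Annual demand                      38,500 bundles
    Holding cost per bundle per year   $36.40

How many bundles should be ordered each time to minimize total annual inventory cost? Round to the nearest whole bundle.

Q* = √(2·D·S / H) = √(2·38,500·31 / 36.4) = √65,576.9 ≈ 256.08

256 bundles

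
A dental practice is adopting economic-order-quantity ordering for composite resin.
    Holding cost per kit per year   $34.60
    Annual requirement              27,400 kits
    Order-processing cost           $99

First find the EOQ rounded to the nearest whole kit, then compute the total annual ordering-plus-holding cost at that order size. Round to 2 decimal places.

$13,700.80

EOQ = √(2DS/H) = √(2 × 27,400 × 99 / 34.6)
    = √(156,797.69) ≈ 395.98 → Q = 396 kits
Ordering: D/Q × S = 27,400/396 × $99 = $6,850.00
Holding:  Q/2 × H = 396/2 × $34.6 = $6,850.80
Total = $6,850.00 + $6,850.80 = $13,700.80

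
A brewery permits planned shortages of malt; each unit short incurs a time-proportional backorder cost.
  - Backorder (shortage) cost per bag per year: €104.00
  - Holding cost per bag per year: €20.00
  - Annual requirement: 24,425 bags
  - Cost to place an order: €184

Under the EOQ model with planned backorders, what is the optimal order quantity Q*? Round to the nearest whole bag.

Basic EOQ = √(2·24,425·184/20) = 670.388
Backorder adjustment √((H+b)/b) = √((20+104)/104) = 1.0919
Q* = 670.388 × 1.0919 ≈ 732.02

732 bags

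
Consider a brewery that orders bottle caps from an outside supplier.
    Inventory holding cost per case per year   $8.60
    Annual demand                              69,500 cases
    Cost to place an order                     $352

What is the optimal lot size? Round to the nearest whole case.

Optimal lot size Q* = (2 × 69,500 × $352 / $8.6)^½ ≈ 2,385.23

2,385 cases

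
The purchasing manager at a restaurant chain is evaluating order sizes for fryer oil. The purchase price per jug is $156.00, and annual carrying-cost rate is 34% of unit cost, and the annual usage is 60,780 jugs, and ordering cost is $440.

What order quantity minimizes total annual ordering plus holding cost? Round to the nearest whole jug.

Carrying cost H = $156 × 34% = $53.0400/jug/yr
2DS/H = 2·60,780·440/53.04 = 1,008,416.29
EOQ = √1,008,416.29 ≈ 1,004.20

1,004 jugs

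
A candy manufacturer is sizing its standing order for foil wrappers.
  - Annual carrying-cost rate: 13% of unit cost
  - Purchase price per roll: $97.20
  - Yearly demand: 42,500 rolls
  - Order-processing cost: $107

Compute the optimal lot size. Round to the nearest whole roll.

848 rolls

Holding cost per roll per year: H = 13% × $97.2 = $12.6360
Optimal lot size Q* = (2 × 42,500 × $107 / $12.636)^½ ≈ 848.39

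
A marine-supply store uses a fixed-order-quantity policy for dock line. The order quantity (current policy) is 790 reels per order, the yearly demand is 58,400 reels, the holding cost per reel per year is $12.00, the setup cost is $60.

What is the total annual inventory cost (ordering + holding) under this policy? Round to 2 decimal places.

Orders/yr = 58,400/790 = 73.924; ordering cost = 73.924 × $60 = $4,435.44
Average inventory = 790/2 = 395; holding cost = 395 × $12 = $4,740.00
Total = $4,435.44 + $4,740.00 = $9,175.44

$9,175.44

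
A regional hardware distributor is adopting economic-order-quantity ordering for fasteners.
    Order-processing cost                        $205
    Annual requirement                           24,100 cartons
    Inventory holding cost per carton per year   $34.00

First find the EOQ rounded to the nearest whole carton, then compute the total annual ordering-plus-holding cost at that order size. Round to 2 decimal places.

$18,329.05

Q* = √(2·D·S / H) = √(2·24,100·205 / 34) = √290,617.6 ≈ 539.09 → Q = 539 cartons
Orders/yr = 24,100/539 = 44.712; ordering cost = 44.712 × $205 = $9,166.05
Average inventory = 539/2 = 269.5; holding cost = 269.5 × $34 = $9,163.00
Total = $9,166.05 + $9,163.00 = $18,329.05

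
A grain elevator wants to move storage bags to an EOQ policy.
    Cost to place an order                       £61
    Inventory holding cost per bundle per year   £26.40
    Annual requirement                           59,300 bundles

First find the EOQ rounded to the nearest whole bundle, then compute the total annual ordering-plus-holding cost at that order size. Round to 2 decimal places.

£13,820.04

Optimal lot size Q* = (2 × 59,300 × £61 / £26.4)^½ ≈ 523.49 → Q = 523 bundles
Ordering: D/Q × S = 59,300/523 × £61 = £6,916.44
Holding:  Q/2 × H = 523/2 × £26.4 = £6,903.60
Total = £6,916.44 + £6,903.60 = £13,820.04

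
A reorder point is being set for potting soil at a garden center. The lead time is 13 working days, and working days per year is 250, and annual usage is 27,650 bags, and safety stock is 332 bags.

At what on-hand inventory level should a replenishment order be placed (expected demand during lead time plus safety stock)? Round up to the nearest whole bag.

1,770 bags

Daily demand d = 27,650 / 250 = 110.600 bags/day
Demand during lead time = 110.600 × 13 = 1,437.80
Reorder point = 1,437.80 + 332 = 1,769.80 → round up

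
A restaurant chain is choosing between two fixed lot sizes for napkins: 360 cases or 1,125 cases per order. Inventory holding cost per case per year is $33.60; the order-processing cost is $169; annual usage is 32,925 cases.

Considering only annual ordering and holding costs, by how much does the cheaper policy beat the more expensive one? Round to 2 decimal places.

$2,341.61

For each Q, cost = (D/Q)·S + (Q/2)·H.
TC(360) = (32,925/360)×169 + (360/2)×33.6 = $21,504.46
TC(1,125) = (32,925/1,125)×169 + (1,125/2)×33.6 = $23,846.07
Lots of 360 are cheaper by $2,341.61.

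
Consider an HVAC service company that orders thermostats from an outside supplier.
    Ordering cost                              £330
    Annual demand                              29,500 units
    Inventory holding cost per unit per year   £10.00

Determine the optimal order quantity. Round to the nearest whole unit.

1,395 units

Q* = √(2·D·S / H) = √(2·29,500·330 / 10) = √1,947,000.0 ≈ 1,395.35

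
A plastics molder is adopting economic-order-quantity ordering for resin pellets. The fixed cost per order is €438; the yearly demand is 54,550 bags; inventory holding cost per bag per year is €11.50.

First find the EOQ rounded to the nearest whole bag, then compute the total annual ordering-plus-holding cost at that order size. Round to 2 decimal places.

EOQ = √(2DS/H) = √(2 × 54,550 × 438 / 11.5)
    = √(4,155,286.96) ≈ 2,038.45 → Q = 2,038 bags
Annual ordering cost = (D/Q)·S = (54,550/2,038) × 438 = €11,723.70
Annual holding cost  = (Q/2)·H = (2,038/2) × 11.5 = €11,718.50
Total = €11,723.70 + €11,718.50 = €23,442.20

€23,442.20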